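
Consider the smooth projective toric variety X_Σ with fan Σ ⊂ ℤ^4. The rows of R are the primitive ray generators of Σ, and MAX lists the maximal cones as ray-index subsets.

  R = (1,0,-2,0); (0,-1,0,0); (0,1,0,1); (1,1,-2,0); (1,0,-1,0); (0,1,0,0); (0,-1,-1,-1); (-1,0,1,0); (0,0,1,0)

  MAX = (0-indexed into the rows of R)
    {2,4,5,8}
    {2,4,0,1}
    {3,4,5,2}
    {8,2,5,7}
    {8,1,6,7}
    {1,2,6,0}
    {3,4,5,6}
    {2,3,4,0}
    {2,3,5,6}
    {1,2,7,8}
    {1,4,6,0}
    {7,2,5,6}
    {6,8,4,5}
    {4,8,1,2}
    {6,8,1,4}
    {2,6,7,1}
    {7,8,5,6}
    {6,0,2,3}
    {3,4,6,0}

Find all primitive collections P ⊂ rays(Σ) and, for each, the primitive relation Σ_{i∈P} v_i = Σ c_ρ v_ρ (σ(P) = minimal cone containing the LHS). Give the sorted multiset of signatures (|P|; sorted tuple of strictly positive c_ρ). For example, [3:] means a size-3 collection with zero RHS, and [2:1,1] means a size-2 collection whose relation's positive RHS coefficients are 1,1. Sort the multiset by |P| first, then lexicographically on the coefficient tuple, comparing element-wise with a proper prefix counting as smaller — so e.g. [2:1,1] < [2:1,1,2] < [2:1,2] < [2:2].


Primitive collections (10):

  P = {1,5}:  v_{1} + v_{5} = 0  ⟹  sig = [2:]
  P = {4,7}:  v_{4} + v_{7} = 0  ⟹  sig = [2:]
  P = {0,5}:  v_{0} + v_{5} = v_{3}  ⟹  sig = [2:1]
  P = {0,8}:  v_{0} + v_{8} = v_{4}  ⟹  sig = [2:1]
  P = {1,3}:  v_{1} + v_{3} = v_{0}  ⟹  sig = [2:1]
  P = {0,7}:  v_{0} + v_{7} = v_{2} + v_{6}  ⟹  sig = [2:1,1]
  P = {3,8}:  v_{3} + v_{8} = v_{4} + v_{5}  ⟹  sig = [2:1,1]
  P = {3,7}:  v_{3} + v_{7} = v_{2} + v_{5} + v_{6}  ⟹  sig = [2:1,1,1]
  P = {2,6,8}:  v_{2} + v_{6} + v_{8} = 0  ⟹  sig = [3:]
  P = {2,4,6}:  v_{2} + v_{4} + v_{6} = v_{0}  ⟹  sig = [3:1]

Sorted signature multiset PRS(X):
    [2:]
    [2:]
    [2:1]
    [2:1]
    [2:1]
    [2:1,1]
    [2:1,1]
    [2:1,1,1]
    [3:]
    [3:1]


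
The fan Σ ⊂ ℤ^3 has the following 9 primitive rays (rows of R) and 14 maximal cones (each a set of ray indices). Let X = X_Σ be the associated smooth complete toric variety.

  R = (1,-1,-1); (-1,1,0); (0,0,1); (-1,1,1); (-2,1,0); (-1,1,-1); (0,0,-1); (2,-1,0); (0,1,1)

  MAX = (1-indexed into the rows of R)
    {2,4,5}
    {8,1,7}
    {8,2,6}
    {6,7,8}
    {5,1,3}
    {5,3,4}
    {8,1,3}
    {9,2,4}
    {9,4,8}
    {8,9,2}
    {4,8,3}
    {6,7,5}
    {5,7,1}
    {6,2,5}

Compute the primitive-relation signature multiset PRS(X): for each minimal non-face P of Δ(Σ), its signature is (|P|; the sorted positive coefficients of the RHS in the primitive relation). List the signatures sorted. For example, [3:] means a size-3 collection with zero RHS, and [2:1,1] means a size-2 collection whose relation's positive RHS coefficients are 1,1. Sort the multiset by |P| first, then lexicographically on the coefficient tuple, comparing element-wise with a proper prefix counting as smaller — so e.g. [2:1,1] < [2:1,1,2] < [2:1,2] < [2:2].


The 16 primitive collections of Σ (r=9, n=3):

  • {1,4}:  v_{1} + v_{4} = 0  →  sig = [2:]
  • {3,7}:  v_{3} + v_{7} = 0  →  sig = [2:]
  • {5,8}:  v_{5} + v_{8} = 0  →  sig = [2:]
  • {1,2}:  v_{1} + v_{2} = v_{7}  →  sig = [2:1]
  • {2,3}:  v_{2} + v_{3} = v_{4}  →  sig = [2:1]
  • {2,7}:  v_{2} + v_{7} = v_{6}  →  sig = [2:1]
  • {3,6}:  v_{3} + v_{6} = v_{2}  →  sig = [2:1]
  • {4,7}:  v_{4} + v_{7} = v_{2}  →  sig = [2:1]
  • {1,9}:  v_{1} + v_{9} = v_{2} + v_{8}  →  sig = [2:1,1]
  • {5,9}:  v_{5} + v_{9} = v_{2} + v_{4}  →  sig = [2:1,1]
  • {3,9}:  v_{3} + v_{9} = 2·v_{4} + v_{8}  →  sig = [2:1,2]
  • {7,9}:  v_{7} + v_{9} = 2·v_{2} + v_{8}  →  sig = [2:1,2]
  • {6,9}:  v_{6} + v_{9} = 3·v_{2} + v_{8}  →  sig = [2:1,3]
  • {1,6}:  v_{1} + v_{6} = 2·v_{7}  →  sig = [2:2]
  • {4,6}:  v_{4} + v_{6} = 2·v_{2}  →  sig = [2:2]
  • {2,4,8}:  v_{2} + v_{4} + v_{8} = v_{9}  →  sig = [3:1]

Sorted signature multiset PRS(X):
    |P|=2: 15 collections, coeffs (), (), (), (1), (1), (1), (1), (1), (1,1), (1,1), (1,2), (1,2), (1,3), (2), (2)
    |P|=3: 1 collection, coeffs (1)


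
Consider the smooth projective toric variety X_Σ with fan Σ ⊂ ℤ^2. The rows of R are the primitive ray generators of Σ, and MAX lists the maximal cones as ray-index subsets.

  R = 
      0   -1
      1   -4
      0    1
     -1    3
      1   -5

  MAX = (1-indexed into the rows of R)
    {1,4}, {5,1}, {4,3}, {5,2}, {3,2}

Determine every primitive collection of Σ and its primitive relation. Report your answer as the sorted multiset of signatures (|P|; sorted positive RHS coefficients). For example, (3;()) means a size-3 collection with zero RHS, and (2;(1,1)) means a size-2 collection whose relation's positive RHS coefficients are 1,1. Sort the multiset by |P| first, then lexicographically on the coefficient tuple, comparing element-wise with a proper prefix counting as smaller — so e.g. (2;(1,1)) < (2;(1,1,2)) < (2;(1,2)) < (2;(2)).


Σ has 5 primitive collections:

  P={1,3}:  v_{1} + v_{3} = 0  so sig = (2;())
  P={1,2}:  v_{1} + v_{2} = v_{5}  so sig = (2;(1))
  P={2,4}:  v_{2} + v_{4} = v_{1}  so sig = (2;(1))
  P={3,5}:  v_{3} + v_{5} = v_{2}  so sig = (2;(1))
  P={4,5}:  v_{4} + v_{5} = 2·v_{1}  so sig = (2;(2))

Sorted signature multiset PRS(X):
{ (2;()),  (2;(1)) ×3,  (2;(2)) }


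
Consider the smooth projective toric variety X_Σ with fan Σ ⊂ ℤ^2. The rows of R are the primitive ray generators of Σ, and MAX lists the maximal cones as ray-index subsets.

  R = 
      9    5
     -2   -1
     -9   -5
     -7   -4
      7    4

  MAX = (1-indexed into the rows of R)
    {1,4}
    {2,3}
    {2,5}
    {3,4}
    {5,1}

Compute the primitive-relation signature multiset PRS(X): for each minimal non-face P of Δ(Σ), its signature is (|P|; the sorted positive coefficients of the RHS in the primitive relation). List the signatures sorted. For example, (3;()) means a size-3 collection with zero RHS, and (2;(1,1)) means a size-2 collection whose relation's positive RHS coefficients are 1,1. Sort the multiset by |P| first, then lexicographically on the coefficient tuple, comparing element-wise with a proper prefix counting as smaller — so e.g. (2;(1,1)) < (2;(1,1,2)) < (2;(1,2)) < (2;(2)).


5 collections generate NE(X_Σ); each relation:

  • {1,3}:  v_{1} + v_{3} = 0  →  sig = (2;())
  • {4,5}:  v_{4} + v_{5} = 0  →  sig = (2;())
  • {1,2}:  v_{1} + v_{2} = v_{5}  →  sig = (2;(1))
  • {2,4}:  v_{2} + v_{4} = v_{3}  →  sig = (2;(1))
  • {3,5}:  v_{3} + v_{5} = v_{2}  →  sig = (2;(1))

Signatures (|P|; sorted positive RHS coefficients), sorted:
    |P|=2: 5 collections, coeffs (), (), (1), (1), (1)


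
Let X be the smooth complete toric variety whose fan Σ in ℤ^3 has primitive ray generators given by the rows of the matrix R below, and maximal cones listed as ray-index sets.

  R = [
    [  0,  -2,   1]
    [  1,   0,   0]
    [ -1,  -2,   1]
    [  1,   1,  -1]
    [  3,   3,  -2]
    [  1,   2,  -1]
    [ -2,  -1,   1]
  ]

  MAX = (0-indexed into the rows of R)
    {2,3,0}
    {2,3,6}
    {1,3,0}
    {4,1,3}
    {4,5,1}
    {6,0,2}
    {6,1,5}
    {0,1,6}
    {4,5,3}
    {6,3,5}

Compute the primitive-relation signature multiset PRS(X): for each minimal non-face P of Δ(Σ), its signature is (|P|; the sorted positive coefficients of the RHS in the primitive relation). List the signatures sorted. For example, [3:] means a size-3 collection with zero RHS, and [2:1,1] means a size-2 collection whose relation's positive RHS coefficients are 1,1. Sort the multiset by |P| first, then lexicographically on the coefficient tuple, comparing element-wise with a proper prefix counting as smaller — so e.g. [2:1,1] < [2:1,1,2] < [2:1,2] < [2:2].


|primitive collections| = 9. Relations:

  P={2,5}:  v_{2} + v_{5} = 0 — sig = [2:]
  P={0,5}:  v_{0} + v_{5} = v_{1} — sig = [2:1]
  P={1,2}:  v_{1} + v_{2} = v_{0} — sig = [2:1]
  P={4,6}:  v_{4} + v_{6} = v_{5} — sig = [2:1]
  P={2,4}:  v_{2} + v_{4} = v_{1} + v_{3} — sig = [2:1,1]
  P={0,4}:  v_{0} + v_{4} = 2·v_{1} + v_{3} — sig = [2:1,2]
  P={1,3,6}:  v_{1} + v_{3} + v_{6} = 0 — sig = [3:]
  P={0,3,6}:  v_{0} + v_{3} + v_{6} = v_{2} — sig = [3:1]
  P={1,3,5}:  v_{1} + v_{3} + v_{5} = v_{4} — sig = [3:1]

so the primitive-relation signature multiset is
[[2:], [2:1], [2:1], [2:1], [2:1,1], [2:1,2], [3:], [3:1], [3:1]]


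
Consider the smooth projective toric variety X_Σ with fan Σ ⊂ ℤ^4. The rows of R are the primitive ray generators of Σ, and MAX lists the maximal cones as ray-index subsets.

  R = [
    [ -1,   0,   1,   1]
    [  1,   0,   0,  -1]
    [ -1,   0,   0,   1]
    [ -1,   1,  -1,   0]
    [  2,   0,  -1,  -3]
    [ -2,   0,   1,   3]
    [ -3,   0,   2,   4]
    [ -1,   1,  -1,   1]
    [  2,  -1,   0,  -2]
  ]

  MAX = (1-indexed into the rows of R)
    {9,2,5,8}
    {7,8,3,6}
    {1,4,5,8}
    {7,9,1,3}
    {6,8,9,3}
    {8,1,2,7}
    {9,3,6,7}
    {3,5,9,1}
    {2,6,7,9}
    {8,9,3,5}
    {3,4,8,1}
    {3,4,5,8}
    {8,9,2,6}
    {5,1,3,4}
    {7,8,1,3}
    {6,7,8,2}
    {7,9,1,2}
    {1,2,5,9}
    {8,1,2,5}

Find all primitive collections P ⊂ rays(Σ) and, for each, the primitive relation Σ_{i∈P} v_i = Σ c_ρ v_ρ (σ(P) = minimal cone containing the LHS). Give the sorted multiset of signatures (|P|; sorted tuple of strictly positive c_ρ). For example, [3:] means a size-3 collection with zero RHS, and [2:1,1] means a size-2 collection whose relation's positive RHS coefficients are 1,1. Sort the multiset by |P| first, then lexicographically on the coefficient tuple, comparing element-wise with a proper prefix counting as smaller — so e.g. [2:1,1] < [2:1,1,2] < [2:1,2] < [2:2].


Σ has 11 primitive collections:

  {2,3}:  v_{2} + v_{3} = 0 ; sig = [2:]
  {5,6}:  v_{5} + v_{6} = 0 ; sig = [2:]
  {1,6}:  v_{1} + v_{6} = v_{7} ; sig = [2:1]
  {5,7}:  v_{5} + v_{7} = v_{1} ; sig = [2:1]
  {4,9}:  v_{4} + v_{9} = v_{3} + v_{5} ; sig = [2:1,1]
  {2,4}:  v_{2} + v_{4} = v_{1} + v_{5} + v_{8} ; sig = [2:1,1,1]
  {4,6}:  v_{4} + v_{6} = v_{1} + v_{3} + v_{8} ; sig = [2:1,1,1]
  {4,7}:  v_{4} + v_{7} = 2·v_{1} + v_{3} + v_{8} ; sig = [2:1,1,2]
  {1,8,9}:  v_{1} + v_{8} + v_{9} = 0 ; sig = [3:]
  {7,8,9}:  v_{7} + v_{8} + v_{9} = v_{6} ; sig = [3:1]
  {1,3,5,8}:  v_{1} + v_{3} + v_{5} + v_{8} = v_{4} ; sig = [4:1]

Signatures (|P|; sorted positive RHS coefficients), sorted:
{ [2:] ×2,  [2:1] ×2,  [2:1,1],  [2:1,1,1] ×2,  [2:1,1,2],  [3:],  [3:1],  [4:1] }


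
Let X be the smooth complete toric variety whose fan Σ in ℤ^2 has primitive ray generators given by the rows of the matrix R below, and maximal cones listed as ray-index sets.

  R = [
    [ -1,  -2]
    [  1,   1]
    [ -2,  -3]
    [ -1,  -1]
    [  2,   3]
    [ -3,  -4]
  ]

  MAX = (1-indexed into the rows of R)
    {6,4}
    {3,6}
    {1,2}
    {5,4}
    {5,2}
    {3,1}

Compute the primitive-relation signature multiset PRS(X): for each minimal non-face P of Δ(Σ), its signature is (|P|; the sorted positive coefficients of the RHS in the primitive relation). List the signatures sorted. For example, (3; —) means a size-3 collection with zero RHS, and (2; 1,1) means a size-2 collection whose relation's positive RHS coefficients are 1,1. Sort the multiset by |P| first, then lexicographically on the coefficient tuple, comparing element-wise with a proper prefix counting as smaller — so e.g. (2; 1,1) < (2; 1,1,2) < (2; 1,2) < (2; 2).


Minimal non-faces — 9 found among 6 rays, 6 max cones:

  {2,4}:  v_{2} + v_{4} = 0 — sig = (2; —)
  {3,5}:  v_{3} + v_{5} = 0 — sig = (2; —)
  {1,4}:  v_{1} + v_{4} = v_{3} — sig = (2; 1)
  {1,5}:  v_{1} + v_{5} = v_{2} — sig = (2; 1)
  {2,3}:  v_{2} + v_{3} = v_{1} — sig = (2; 1)
  {2,6}:  v_{2} + v_{6} = v_{3} — sig = (2; 1)
  {3,4}:  v_{3} + v_{4} = v_{6} — sig = (2; 1)
  {5,6}:  v_{5} + v_{6} = v_{4} — sig = (2; 1)
  {1,6}:  v_{1} + v_{6} = 2·v_{3} — sig = (2; 2)

so the primitive-relation signature multiset is
    (2; —)
    (2; —)
    (2; 1)
    (2; 1)
    (2; 1)
    (2; 1)
    (2; 1)
    (2; 1)
    (2; 2)


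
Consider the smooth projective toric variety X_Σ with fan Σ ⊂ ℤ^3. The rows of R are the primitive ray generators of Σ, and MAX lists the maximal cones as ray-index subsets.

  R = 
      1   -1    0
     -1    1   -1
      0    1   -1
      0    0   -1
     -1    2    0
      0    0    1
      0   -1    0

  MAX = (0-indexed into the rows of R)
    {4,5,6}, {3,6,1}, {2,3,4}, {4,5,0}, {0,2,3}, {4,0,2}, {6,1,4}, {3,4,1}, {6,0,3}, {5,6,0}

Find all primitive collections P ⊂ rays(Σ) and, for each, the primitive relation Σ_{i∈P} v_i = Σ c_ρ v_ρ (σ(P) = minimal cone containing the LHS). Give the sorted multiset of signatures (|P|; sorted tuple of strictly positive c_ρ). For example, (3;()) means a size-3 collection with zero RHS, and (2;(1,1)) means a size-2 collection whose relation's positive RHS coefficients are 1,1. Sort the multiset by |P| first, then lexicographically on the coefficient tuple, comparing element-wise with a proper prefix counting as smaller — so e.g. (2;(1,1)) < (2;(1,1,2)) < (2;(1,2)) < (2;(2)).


9 minimal non-faces of Δ(Σ) (on 7 rays):

  P={3,5}:  v_{3} + v_{5} = 0  ⇒ sig = (2;())
  P={0,1}:  v_{0} + v_{1} = v_{3}  ⇒ sig = (2;(1))
  P={2,6}:  v_{2} + v_{6} = v_{3}  ⇒ sig = (2;(1))
  P={1,5}:  v_{1} + v_{5} = v_{4} + v_{6}  ⇒ sig = (2;(1,1))
  P={2,5}:  v_{2} + v_{5} = v_{0} + v_{4}  ⇒ sig = (2;(1,1))
  P={1,2}:  v_{1} + v_{2} = 2·v_{3} + v_{4}  ⇒ sig = (2;(1,2))
  P={0,4,6}:  v_{0} + v_{4} + v_{6} = 0  ⇒ sig = (3;())
  P={0,3,4}:  v_{0} + v_{3} + v_{4} = v_{2}  ⇒ sig = (3;(1))
  P={3,4,6}:  v_{3} + v_{4} + v_{6} = v_{1}  ⇒ sig = (3;(1))

so the primitive-relation signature multiset is
    (2;())
    (2;(1))
    (2;(1))
    (2;(1,1))
    (2;(1,1))
    (2;(1,2))
    (3;())
    (3;(1))
    (3;(1))


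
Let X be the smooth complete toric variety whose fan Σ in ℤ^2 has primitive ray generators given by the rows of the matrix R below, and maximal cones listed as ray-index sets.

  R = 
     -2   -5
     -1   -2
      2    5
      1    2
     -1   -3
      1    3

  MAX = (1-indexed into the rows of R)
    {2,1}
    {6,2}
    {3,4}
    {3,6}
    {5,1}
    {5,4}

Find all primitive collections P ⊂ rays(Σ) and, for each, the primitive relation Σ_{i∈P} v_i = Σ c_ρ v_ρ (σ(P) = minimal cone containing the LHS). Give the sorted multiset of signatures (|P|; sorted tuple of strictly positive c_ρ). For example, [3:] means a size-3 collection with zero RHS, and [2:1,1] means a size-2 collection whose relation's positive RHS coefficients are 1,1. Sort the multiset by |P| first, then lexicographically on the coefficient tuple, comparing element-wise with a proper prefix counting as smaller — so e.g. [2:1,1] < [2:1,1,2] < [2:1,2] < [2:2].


Σ has 9 primitive collections:

  {1,3}:  v_{1} + v_{3} = 0  ⇒ sig = [2:]
  {2,4}:  v_{2} + v_{4} = 0  ⇒ sig = [2:]
  {5,6}:  v_{5} + v_{6} = 0  ⇒ sig = [2:]
  {1,4}:  v_{1} + v_{4} = v_{5}  ⇒ sig = [2:1]
  {1,6}:  v_{1} + v_{6} = v_{2}  ⇒ sig = [2:1]
  {2,3}:  v_{2} + v_{3} = v_{6}  ⇒ sig = [2:1]
  {2,5}:  v_{2} + v_{5} = v_{1}  ⇒ sig = [2:1]
  {3,5}:  v_{3} + v_{5} = v_{4}  ⇒ sig = [2:1]
  {4,6}:  v_{4} + v_{6} = v_{3}  ⇒ sig = [2:1]

Sorted signature multiset PRS(X):
    [2:]
    [2:]
    [2:]
    [2:1]
    [2:1]
    [2:1]
    [2:1]
    [2:1]
    [2:1]


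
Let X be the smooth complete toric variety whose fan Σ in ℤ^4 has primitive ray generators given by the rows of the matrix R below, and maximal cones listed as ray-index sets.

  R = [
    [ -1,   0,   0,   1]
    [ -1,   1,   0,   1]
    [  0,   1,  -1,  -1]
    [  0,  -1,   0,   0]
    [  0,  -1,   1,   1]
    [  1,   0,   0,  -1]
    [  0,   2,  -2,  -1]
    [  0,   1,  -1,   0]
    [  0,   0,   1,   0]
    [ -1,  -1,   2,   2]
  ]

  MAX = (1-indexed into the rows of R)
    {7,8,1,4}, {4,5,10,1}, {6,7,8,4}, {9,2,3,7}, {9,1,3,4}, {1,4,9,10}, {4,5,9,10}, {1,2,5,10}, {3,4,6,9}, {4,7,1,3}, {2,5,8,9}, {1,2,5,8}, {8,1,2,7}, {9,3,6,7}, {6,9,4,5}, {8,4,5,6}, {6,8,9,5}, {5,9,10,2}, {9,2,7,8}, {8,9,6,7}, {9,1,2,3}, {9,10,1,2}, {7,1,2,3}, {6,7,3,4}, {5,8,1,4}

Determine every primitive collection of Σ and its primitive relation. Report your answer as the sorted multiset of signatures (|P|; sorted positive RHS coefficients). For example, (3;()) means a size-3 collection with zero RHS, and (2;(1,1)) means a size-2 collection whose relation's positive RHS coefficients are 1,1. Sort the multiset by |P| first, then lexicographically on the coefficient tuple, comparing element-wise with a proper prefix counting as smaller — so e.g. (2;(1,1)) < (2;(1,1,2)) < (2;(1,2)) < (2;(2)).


15 collections generate NE(X_Σ); each relation:

  • {1,6}:  v_{1} + v_{6} = 0 ; sig = (2;())
  • {3,5}:  v_{3} + v_{5} = 0 ; sig = (2;())
  • {2,4}:  v_{2} + v_{4} = v_{1} ; sig = (2;(1))
  • {3,8}:  v_{3} + v_{8} = v_{7} ; sig = (2;(1))
  • {5,7}:  v_{5} + v_{7} = v_{8} ; sig = (2;(1))
  • {7,10}:  v_{7} + v_{10} = v_{2} ; sig = (2;(1))
  • {2,6}:  v_{2} + v_{6} = v_{8} + v_{9} ; sig = (2;(1,1))
  • {3,10}:  v_{3} + v_{10} = v_{1} + v_{9} ; sig = (2;(1,1))
  • {6,10}:  v_{6} + v_{10} = v_{5} + v_{9} ; sig = (2;(1,1))
  • {8,10}:  v_{8} + v_{10} = v_{2} + v_{5} ; sig = (2;(1,1))
  • {4,8,9}:  v_{4} + v_{8} + v_{9} = 0 ; sig = (3;())
  • {1,5,9}:  v_{1} + v_{5} + v_{9} = v_{10} ; sig = (3;(1))
  • {1,8,9}:  v_{1} + v_{8} + v_{9} = v_{2} ; sig = (3;(1))
  • {4,7,9}:  v_{4} + v_{7} + v_{9} = v_{3} ; sig = (3;(1))
  • {1,7,9}:  v_{1} + v_{7} + v_{9} = v_{2} + v_{3} ; sig = (3;(1,1))

Sorted signature multiset PRS(X):
    |P|=2: 10 collections, coeffs (), (), (1), (1), (1), (1), (1,1), (1,1), (1,1), (1,1)
    |P|=3: 5 collections, coeffs (), (1), (1), (1), (1,1)


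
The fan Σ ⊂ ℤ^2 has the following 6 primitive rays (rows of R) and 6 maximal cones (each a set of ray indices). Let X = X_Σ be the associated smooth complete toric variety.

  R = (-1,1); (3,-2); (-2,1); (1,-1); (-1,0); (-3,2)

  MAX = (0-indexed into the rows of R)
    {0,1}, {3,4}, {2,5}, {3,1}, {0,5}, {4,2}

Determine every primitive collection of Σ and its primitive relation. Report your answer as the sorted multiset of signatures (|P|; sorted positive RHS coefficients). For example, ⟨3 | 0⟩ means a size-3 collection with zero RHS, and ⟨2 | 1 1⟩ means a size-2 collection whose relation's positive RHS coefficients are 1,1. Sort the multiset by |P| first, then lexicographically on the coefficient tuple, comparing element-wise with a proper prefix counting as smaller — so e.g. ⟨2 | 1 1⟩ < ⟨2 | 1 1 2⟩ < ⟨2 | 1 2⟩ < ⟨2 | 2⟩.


9 minimal non-faces of Δ(Σ) (on 6 rays):

  P = {0,3}:  v_{0} + v_{3} = 0  →  sig = ⟨2 | 0⟩
  P = {1,5}:  v_{1} + v_{5} = 0  →  sig = ⟨2 | 0⟩
  P = {0,2}:  v_{0} + v_{2} = v_{5}  →  sig = ⟨2 | 1⟩
  P = {0,4}:  v_{0} + v_{4} = v_{2}  →  sig = ⟨2 | 1⟩
  P = {1,2}:  v_{1} + v_{2} = v_{3}  →  sig = ⟨2 | 1⟩
  P = {2,3}:  v_{2} + v_{3} = v_{4}  →  sig = ⟨2 | 1⟩
  P = {3,5}:  v_{3} + v_{5} = v_{2}  →  sig = ⟨2 | 1⟩
  P = {1,4}:  v_{1} + v_{4} = 2·v_{3}  →  sig = ⟨2 | 2⟩
  P = {4,5}:  v_{4} + v_{5} = 2·v_{2}  →  sig = ⟨2 | 2⟩

Sorted signature multiset PRS(X):
    ⟨2 | 0⟩
    ⟨2 | 0⟩
    ⟨2 | 1⟩
    ⟨2 | 1⟩
    ⟨2 | 1⟩
    ⟨2 | 1⟩
    ⟨2 | 1⟩
    ⟨2 | 2⟩
    ⟨2 | 2⟩


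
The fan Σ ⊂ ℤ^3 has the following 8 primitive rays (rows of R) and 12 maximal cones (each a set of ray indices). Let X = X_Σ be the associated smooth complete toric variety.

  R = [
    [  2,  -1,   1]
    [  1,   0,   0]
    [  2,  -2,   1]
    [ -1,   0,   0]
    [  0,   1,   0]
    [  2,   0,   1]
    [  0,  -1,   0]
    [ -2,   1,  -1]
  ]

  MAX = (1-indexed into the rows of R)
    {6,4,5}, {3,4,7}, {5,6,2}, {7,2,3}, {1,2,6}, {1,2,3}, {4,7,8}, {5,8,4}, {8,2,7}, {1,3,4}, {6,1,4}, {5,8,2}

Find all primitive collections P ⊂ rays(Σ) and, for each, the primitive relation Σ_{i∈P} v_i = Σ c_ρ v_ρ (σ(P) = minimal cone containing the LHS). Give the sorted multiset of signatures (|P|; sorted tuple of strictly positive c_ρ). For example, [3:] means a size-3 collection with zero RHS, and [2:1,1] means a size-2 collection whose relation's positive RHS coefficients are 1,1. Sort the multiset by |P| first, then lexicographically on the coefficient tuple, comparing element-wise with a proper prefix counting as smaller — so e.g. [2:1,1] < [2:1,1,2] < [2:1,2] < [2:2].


The 10 primitive collections of Σ (r=8, n=3):

  P={1,8}:  v_{1} + v_{8} = 0  →  sig = [2:]
  P={2,4}:  v_{2} + v_{4} = 0  →  sig = [2:]
  P={5,7}:  v_{5} + v_{7} = 0  →  sig = [2:]
  P={1,5}:  v_{1} + v_{5} = v_{6}  →  sig = [2:1]
  P={1,7}:  v_{1} + v_{7} = v_{3}  →  sig = [2:1]
  P={3,5}:  v_{3} + v_{5} = v_{1}  →  sig = [2:1]
  P={3,8}:  v_{3} + v_{8} = v_{7}  →  sig = [2:1]
  P={6,7}:  v_{6} + v_{7} = v_{1}  →  sig = [2:1]
  P={6,8}:  v_{6} + v_{8} = v_{5}  →  sig = [2:1]
  P={3,6}:  v_{3} + v_{6} = 2·v_{1}  →  sig = [2:2]

Sorted signature multiset PRS(X):
{ [2:] ×3,  [2:1] ×6,  [2:2] }


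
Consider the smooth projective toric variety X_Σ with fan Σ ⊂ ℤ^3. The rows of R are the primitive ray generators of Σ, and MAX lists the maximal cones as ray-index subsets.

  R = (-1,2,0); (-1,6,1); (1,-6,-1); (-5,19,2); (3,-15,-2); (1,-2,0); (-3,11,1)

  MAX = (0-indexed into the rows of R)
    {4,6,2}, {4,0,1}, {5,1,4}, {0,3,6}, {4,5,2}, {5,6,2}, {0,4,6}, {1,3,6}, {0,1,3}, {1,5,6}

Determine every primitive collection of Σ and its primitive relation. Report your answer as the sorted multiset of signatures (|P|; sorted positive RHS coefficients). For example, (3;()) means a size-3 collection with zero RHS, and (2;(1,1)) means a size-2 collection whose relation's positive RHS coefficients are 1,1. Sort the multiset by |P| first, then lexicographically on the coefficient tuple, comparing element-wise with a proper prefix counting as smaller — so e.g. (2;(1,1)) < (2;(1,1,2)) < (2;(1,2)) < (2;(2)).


Δ(Σ) — 7 vertices, 9 min non-faces:

  P={0,5}:  v_{0} + v_{5} = 0  ⟹  sig = (2;())
  P={1,2}:  v_{1} + v_{2} = 0  ⟹  sig = (2;())
  P={0,2}:  v_{0} + v_{2} = v_{4} + v_{6}  ⟹  sig = (2;(1,1))
  P={2,3}:  v_{2} + v_{3} = v_{0} + v_{6}  ⟹  sig = (2;(1,1))
  P={3,5}:  v_{3} + v_{5} = v_{1} + v_{6}  ⟹  sig = (2;(1,1))
  P={3,4}:  v_{3} + v_{4} = 2·v_{0}  ⟹  sig = (2;(2))
  P={0,1,6}:  v_{0} + v_{1} + v_{6} = v_{3}  ⟹  sig = (3;(1))
  P={1,4,6}:  v_{1} + v_{4} + v_{6} = v_{0}  ⟹  sig = (3;(1))
  P={4,5,6}:  v_{4} + v_{5} + v_{6} = v_{2}  ⟹  sig = (3;(1))

so the primitive-relation signature multiset is
    |P|=2: 6 collections, coeffs (), (), (1,1), (1,1), (1,1), (2)
    |P|=3: 3 collections, coeffs (1), (1), (1)


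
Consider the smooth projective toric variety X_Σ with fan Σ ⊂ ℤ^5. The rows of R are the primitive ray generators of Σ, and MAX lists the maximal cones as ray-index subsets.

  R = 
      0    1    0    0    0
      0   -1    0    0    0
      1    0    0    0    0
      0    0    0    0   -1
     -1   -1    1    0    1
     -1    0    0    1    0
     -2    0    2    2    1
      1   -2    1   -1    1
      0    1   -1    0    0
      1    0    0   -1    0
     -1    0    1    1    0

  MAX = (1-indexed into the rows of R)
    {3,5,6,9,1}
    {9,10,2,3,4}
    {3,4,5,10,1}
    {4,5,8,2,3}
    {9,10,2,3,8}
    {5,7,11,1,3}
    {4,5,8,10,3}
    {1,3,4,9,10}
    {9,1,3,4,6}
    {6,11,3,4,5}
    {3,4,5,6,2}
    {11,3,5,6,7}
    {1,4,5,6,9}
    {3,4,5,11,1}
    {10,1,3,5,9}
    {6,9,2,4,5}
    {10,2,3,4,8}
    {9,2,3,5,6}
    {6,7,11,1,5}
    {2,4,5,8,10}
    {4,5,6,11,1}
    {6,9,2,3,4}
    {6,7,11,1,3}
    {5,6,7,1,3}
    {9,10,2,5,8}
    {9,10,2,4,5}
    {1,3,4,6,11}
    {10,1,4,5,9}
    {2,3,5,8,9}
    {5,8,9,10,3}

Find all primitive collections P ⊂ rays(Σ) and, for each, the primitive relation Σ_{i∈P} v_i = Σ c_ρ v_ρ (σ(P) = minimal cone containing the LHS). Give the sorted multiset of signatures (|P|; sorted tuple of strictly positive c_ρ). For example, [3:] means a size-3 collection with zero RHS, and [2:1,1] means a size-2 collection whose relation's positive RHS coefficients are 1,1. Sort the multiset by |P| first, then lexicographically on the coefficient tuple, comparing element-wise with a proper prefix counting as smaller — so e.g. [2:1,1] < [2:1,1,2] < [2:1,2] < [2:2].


Σ has 18 primitive collections:

  P={1,2}:  v_{1} + v_{2} = 0  ⇒ sig = [2:]
  P={6,10}:  v_{6} + v_{10} = 0  ⇒ sig = [2:]
  P={9,11}:  v_{9} + v_{11} = v_{1} + v_{6}  ⇒ sig = [2:1,1]
  P={1,8}:  v_{1} + v_{8} = v_{3} + v_{5} + v_{10}  ⇒ sig = [2:1,1,1]
  P={6,8}:  v_{6} + v_{8} = v_{2} + v_{3} + v_{5}  ⇒ sig = [2:1,1,1]
  P={2,7}:  v_{2} + v_{7} = v_{3} + v_{5} + v_{6} + v_{11}  ⇒ sig = [2:1,1,1,1]
  P={2,11}:  v_{2} + v_{11} = v_{3} + v_{4} + v_{5} + v_{6}  ⇒ sig = [2:1,1,1,1]
  P={7,10}:  v_{7} + v_{10} = v_{1} + v_{3} + v_{5} + v_{11}  ⇒ sig = [2:1,1,1,1]
  P={10,11}:  v_{10} + v_{11} = v_{1} + v_{3} + v_{4} + v_{5}  ⇒ sig = [2:1,1,1,1]
  P={7,9}:  v_{7} + v_{9} = 2·v_{1} + v_{3} + v_{5} + 2·v_{6}  ⇒ sig = [2:1,1,2,2]
  P={7,8}:  v_{7} + v_{8} = 2·v_{3} + 2·v_{5} + v_{11}  ⇒ sig = [2:1,2,2]
  P={8,11}:  v_{8} + v_{11} = 2·v_{3} + v_{4} + 2·v_{5}  ⇒ sig = [2:1,2,2]
  P={4,7}:  v_{4} + v_{7} = 2·v_{11}  ⇒ sig = [2:2]
  P={4,8,9}:  v_{4} + v_{8} + v_{9} = v_{2} + v_{10}  ⇒ sig = [3:1,1]
  P={3,4,5,9}:  v_{3} + v_{4} + v_{5} + v_{9} = 0  ⇒ sig = [4:]
  P={2,3,5,10}:  v_{2} + v_{3} + v_{5} + v_{10} = v_{8}  ⇒ sig = [4:1]
  P={1,3,4,5,6}:  v_{1} + v_{3} + v_{4} + v_{5} + v_{6} = v_{11}  ⇒ sig = [5:1]
  P={1,3,5,6,11}:  v_{1} + v_{3} + v_{5} + v_{6} + v_{11} = v_{7}  ⇒ sig = [5:1]

Hence PRS(X_Σ) =
{ [2:] ×2,  [2:1,1],  [2:1,1,1] ×2,  [2:1,1,1,1] ×4,  [2:1,1,2,2],  [2:1,2,2] ×2,  [2:2],  [3:1,1],  [4:],  [4:1],  [5:1] ×2 }


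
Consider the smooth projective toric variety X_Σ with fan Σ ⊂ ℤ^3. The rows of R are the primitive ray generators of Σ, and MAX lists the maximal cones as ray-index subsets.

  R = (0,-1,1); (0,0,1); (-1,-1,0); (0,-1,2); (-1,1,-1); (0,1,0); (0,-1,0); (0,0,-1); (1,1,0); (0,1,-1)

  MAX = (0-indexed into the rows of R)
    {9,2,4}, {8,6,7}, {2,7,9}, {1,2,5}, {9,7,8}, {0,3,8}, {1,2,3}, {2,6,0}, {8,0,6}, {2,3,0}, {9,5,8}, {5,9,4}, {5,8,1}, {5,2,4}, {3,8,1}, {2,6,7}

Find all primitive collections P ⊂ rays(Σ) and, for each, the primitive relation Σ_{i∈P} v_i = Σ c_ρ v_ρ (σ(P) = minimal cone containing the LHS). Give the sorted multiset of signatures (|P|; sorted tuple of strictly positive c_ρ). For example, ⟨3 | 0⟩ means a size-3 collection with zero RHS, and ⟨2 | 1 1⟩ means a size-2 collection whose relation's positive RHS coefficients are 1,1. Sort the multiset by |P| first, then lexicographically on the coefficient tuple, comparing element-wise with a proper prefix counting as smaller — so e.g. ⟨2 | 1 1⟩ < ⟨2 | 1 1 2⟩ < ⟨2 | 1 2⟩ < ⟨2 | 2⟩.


22 minimal non-faces of Δ(Σ) (on 10 rays):

  P={0,9}:  v_{0} + v_{9} = 0  →  sig = ⟨2 | 0⟩
  P={1,7}:  v_{1} + v_{7} = 0  →  sig = ⟨2 | 0⟩
  P={2,8}:  v_{2} + v_{8} = 0  →  sig = ⟨2 | 0⟩
  P={5,6}:  v_{5} + v_{6} = 0  →  sig = ⟨2 | 0⟩
  P={0,1}:  v_{0} + v_{1} = v_{3}  →  sig = ⟨2 | 1⟩
  P={0,5}:  v_{0} + v_{5} = v_{1}  →  sig = ⟨2 | 1⟩
  P={0,7}:  v_{0} + v_{7} = v_{6}  →  sig = ⟨2 | 1⟩
  P={1,6}:  v_{1} + v_{6} = v_{0}  →  sig = ⟨2 | 1⟩
  P={1,9}:  v_{1} + v_{9} = v_{5}  →  sig = ⟨2 | 1⟩
  P={3,7}:  v_{3} + v_{7} = v_{0}  →  sig = ⟨2 | 1⟩
  P={3,9}:  v_{3} + v_{9} = v_{1}  →  sig = ⟨2 | 1⟩
  P={5,7}:  v_{5} + v_{7} = v_{9}  →  sig = ⟨2 | 1⟩
  P={6,9}:  v_{6} + v_{9} = v_{7}  →  sig = ⟨2 | 1⟩
  P={0,4}:  v_{0} + v_{4} = v_{2} + v_{5}  →  sig = ⟨2 | 1 1⟩
  P={4,6}:  v_{4} + v_{6} = v_{2} + v_{9}  →  sig = ⟨2 | 1 1⟩
  P={4,8}:  v_{4} + v_{8} = v_{5} + v_{9}  →  sig = ⟨2 | 1 1⟩
  P={3,4}:  v_{3} + v_{4} = v_{1} + v_{2} + v_{5}  →  sig = ⟨2 | 1 1 1⟩
  P={1,4}:  v_{1} + v_{4} = v_{2} + 2·v_{5}  →  sig = ⟨2 | 1 2⟩
  P={4,7}:  v_{4} + v_{7} = v_{2} + 2·v_{9}  →  sig = ⟨2 | 1 2⟩
  P={3,5}:  v_{3} + v_{5} = 2·v_{1}  →  sig = ⟨2 | 2⟩
  P={3,6}:  v_{3} + v_{6} = 2·v_{0}  →  sig = ⟨2 | 2⟩
  P={2,5,9}:  v_{2} + v_{5} + v_{9} = v_{4}  →  sig = ⟨3 | 1⟩

so the primitive-relation signature multiset is
[⟨2 | 0⟩, ⟨2 | 0⟩, ⟨2 | 0⟩, ⟨2 | 0⟩, ⟨2 | 1⟩, ⟨2 | 1⟩, ⟨2 | 1⟩, ⟨2 | 1⟩, ⟨2 | 1⟩, ⟨2 | 1⟩, ⟨2 | 1⟩, ⟨2 | 1⟩, ⟨2 | 1⟩, ⟨2 | 1 1⟩, ⟨2 | 1 1⟩, ⟨2 | 1 1⟩, ⟨2 | 1 1 1⟩, ⟨2 | 1 2⟩, ⟨2 | 1 2⟩, ⟨2 | 2⟩, ⟨2 | 2⟩, ⟨3 | 1⟩]


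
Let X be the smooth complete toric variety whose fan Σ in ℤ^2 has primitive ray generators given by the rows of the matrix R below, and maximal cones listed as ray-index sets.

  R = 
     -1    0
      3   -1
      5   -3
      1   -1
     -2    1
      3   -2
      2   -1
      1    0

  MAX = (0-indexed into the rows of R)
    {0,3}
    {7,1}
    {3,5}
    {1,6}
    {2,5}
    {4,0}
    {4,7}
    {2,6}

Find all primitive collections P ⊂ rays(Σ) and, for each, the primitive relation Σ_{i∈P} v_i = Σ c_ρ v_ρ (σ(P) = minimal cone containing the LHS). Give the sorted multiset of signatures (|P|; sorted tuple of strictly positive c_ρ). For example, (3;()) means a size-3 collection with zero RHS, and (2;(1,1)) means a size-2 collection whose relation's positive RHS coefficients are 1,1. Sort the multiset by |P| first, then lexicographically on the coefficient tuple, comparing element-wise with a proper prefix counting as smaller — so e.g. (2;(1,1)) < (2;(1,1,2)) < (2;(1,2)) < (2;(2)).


20 collections generate NE(X_Σ); each relation:

  P={0,7}:  v_{0} + v_{7} = 0  so sig = (2;())
  P={4,6}:  v_{4} + v_{6} = 0  so sig = (2;())
  P={0,1}:  v_{0} + v_{1} = v_{6}  so sig = (2;(1))
  P={0,6}:  v_{0} + v_{6} = v_{3}  so sig = (2;(1))
  P={1,4}:  v_{1} + v_{4} = v_{7}  so sig = (2;(1))
  P={2,4}:  v_{2} + v_{4} = v_{5}  so sig = (2;(1))
  P={3,4}:  v_{3} + v_{4} = v_{0}  so sig = (2;(1))
  P={3,6}:  v_{3} + v_{6} = v_{5}  so sig = (2;(1))
  P={3,7}:  v_{3} + v_{7} = v_{6}  so sig = (2;(1))
  P={4,5}:  v_{4} + v_{5} = v_{3}  so sig = (2;(1))
  P={5,6}:  v_{5} + v_{6} = v_{2}  so sig = (2;(1))
  P={6,7}:  v_{6} + v_{7} = v_{1}  so sig = (2;(1))
  P={0,2}:  v_{0} + v_{2} = v_{3} + v_{5}  so sig = (2;(1,1))
  P={0,5}:  v_{0} + v_{5} = 2·v_{3}  so sig = (2;(2))
  P={1,3}:  v_{1} + v_{3} = 2·v_{6}  so sig = (2;(2))
  P={2,3}:  v_{2} + v_{3} = 2·v_{5}  so sig = (2;(2))
  P={5,7}:  v_{5} + v_{7} = 2·v_{6}  so sig = (2;(2))
  P={1,5}:  v_{1} + v_{5} = 3·v_{6}  so sig = (2;(3))
  P={2,7}:  v_{2} + v_{7} = 3·v_{6}  so sig = (2;(3))
  P={1,2}:  v_{1} + v_{2} = 4·v_{6}  so sig = (2;(4))

Sorted signature multiset PRS(X):
    (2;())
    (2;())
    (2;(1))
    (2;(1))
    (2;(1))
    (2;(1))
    (2;(1))
    (2;(1))
    (2;(1))
    (2;(1))
    (2;(1))
    (2;(1))
    (2;(1,1))
    (2;(2))
    (2;(2))
    (2;(2))
    (2;(2))
    (2;(3))
    (2;(3))
    (2;(4))


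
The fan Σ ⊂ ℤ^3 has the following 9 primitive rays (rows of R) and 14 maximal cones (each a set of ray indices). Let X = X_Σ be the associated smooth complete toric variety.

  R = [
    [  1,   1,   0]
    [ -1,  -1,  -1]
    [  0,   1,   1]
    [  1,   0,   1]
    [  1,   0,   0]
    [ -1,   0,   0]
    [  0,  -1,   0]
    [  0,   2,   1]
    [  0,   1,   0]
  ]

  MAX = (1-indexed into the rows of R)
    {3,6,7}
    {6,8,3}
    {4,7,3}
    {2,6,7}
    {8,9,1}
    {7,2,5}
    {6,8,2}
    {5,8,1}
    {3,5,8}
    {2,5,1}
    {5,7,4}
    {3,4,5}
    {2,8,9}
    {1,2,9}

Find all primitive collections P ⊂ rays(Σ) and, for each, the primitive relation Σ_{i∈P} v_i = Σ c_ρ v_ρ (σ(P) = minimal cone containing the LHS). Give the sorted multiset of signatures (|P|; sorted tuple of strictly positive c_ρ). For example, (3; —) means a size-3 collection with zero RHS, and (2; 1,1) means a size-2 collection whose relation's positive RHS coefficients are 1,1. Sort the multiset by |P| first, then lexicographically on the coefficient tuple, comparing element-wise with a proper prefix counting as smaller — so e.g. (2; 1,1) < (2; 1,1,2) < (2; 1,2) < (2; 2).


18 collections generate NE(X_Σ); each relation:

  P = {5,6}:  v_{5} + v_{6} = 0 ; sig = (2; —)
  P = {7,9}:  v_{7} + v_{9} = 0 ; sig = (2; —)
  P = {1,6}:  v_{1} + v_{6} = v_{9} ; sig = (2; 1)
  P = {1,7}:  v_{1} + v_{7} = v_{5} ; sig = (2; 1)
  P = {2,3}:  v_{2} + v_{3} = v_{6} ; sig = (2; 1)
  P = {2,4}:  v_{2} + v_{4} = v_{7} ; sig = (2; 1)
  P = {3,9}:  v_{3} + v_{9} = v_{8} ; sig = (2; 1)
  P = {5,9}:  v_{5} + v_{9} = v_{1} ; sig = (2; 1)
  P = {7,8}:  v_{7} + v_{8} = v_{3} ; sig = (2; 1)
  P = {1,3}:  v_{1} + v_{3} = v_{5} + v_{8} ; sig = (2; 1,1)
  P = {4,6}:  v_{4} + v_{6} = v_{3} + v_{7} ; sig = (2; 1,1)
  P = {4,9}:  v_{4} + v_{9} = v_{3} + v_{5} ; sig = (2; 1,1)
  P = {6,9}:  v_{6} + v_{9} = v_{2} + v_{8} ; sig = (2; 1,1)
  P = {1,4}:  v_{1} + v_{4} = v_{3} + 2·v_{5} ; sig = (2; 1,2)
  P = {4,8}:  v_{4} + v_{8} = 2·v_{3} + v_{5} ; sig = (2; 1,2)
  P = {2,5,8}:  v_{2} + v_{5} + v_{8} = v_{9} ; sig = (3; 1)
  P = {3,5,7}:  v_{3} + v_{5} + v_{7} = v_{4} ; sig = (3; 1)
  P = {1,2,8}:  v_{1} + v_{2} + v_{8} = 2·v_{9} ; sig = (3; 2)

Hence PRS(X_Σ) =
{ (2; —) ×2,  (2; 1) ×7,  (2; 1,1) ×4,  (2; 1,2) ×2,  (3; 1) ×2,  (3; 2) }


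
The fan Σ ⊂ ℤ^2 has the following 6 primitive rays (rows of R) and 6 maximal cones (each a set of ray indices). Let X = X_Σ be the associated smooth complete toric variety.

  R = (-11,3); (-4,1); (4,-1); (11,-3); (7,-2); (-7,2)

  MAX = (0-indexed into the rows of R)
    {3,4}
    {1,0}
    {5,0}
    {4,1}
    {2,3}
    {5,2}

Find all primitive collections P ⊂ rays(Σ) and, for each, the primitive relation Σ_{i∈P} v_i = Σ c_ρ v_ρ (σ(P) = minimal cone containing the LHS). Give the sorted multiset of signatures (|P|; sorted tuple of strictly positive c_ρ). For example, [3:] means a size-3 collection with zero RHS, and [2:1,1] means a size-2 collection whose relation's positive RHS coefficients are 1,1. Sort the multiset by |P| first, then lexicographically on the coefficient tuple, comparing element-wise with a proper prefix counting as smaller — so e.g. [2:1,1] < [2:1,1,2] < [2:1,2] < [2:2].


Σ has 9 primitive collections:

  P={0,3}:  v_{0} + v_{3} = 0  so sig = [2:]
  P={1,2}:  v_{1} + v_{2} = 0  so sig = [2:]
  P={4,5}:  v_{4} + v_{5} = 0  so sig = [2:]
  P={0,2}:  v_{0} + v_{2} = v_{5}  so sig = [2:1]
  P={0,4}:  v_{0} + v_{4} = v_{1}  so sig = [2:1]
  P={1,3}:  v_{1} + v_{3} = v_{4}  so sig = [2:1]
  P={1,5}:  v_{1} + v_{5} = v_{0}  so sig = [2:1]
  P={2,4}:  v_{2} + v_{4} = v_{3}  so sig = [2:1]
  P={3,5}:  v_{3} + v_{5} = v_{2}  so sig = [2:1]

so the primitive-relation signature multiset is
    |P|=2: 9 collections, coeffs (), (), (), (1), (1), (1), (1), (1), (1)


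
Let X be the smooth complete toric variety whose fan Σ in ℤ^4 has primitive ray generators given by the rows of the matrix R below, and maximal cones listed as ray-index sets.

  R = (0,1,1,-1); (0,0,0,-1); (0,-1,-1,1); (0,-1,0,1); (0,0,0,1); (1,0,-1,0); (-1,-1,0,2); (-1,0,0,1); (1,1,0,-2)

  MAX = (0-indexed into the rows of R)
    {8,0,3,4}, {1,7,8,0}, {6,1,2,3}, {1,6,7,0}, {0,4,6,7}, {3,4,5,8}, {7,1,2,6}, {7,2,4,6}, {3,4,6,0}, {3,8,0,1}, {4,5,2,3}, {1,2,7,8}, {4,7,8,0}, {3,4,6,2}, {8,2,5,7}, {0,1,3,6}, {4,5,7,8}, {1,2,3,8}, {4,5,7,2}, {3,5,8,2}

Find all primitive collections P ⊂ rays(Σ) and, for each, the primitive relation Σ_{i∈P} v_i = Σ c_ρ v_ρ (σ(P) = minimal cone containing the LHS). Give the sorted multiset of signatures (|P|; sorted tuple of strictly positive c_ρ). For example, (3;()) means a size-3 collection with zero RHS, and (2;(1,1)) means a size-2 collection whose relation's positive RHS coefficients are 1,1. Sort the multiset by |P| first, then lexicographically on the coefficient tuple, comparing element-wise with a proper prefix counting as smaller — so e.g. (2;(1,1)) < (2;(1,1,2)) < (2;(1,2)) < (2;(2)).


Primitive collections (8):

  • {0,2}:  v_{0} + v_{2} = 0  so sig = (2;())
  • {1,4}:  v_{1} + v_{4} = 0  so sig = (2;())
  • {6,8}:  v_{6} + v_{8} = 0  so sig = (2;())
  • {3,7}:  v_{3} + v_{7} = v_{6}  so sig = (2;(1))
  • {0,5}:  v_{0} + v_{5} = v_{4} + v_{8}  so sig = (2;(1,1))
  • {1,5}:  v_{1} + v_{5} = v_{2} + v_{8}  so sig = (2;(1,1))
  • {5,6}:  v_{5} + v_{6} = v_{2} + v_{4}  so sig = (2;(1,1))
  • {2,4,8}:  v_{2} + v_{4} + v_{8} = v_{5}  so sig = (3;(1))

so the primitive-relation signature multiset is
[(2;()), (2;()), (2;()), (2;(1)), (2;(1,1)), (2;(1,1)), (2;(1,1)), (3;(1))]


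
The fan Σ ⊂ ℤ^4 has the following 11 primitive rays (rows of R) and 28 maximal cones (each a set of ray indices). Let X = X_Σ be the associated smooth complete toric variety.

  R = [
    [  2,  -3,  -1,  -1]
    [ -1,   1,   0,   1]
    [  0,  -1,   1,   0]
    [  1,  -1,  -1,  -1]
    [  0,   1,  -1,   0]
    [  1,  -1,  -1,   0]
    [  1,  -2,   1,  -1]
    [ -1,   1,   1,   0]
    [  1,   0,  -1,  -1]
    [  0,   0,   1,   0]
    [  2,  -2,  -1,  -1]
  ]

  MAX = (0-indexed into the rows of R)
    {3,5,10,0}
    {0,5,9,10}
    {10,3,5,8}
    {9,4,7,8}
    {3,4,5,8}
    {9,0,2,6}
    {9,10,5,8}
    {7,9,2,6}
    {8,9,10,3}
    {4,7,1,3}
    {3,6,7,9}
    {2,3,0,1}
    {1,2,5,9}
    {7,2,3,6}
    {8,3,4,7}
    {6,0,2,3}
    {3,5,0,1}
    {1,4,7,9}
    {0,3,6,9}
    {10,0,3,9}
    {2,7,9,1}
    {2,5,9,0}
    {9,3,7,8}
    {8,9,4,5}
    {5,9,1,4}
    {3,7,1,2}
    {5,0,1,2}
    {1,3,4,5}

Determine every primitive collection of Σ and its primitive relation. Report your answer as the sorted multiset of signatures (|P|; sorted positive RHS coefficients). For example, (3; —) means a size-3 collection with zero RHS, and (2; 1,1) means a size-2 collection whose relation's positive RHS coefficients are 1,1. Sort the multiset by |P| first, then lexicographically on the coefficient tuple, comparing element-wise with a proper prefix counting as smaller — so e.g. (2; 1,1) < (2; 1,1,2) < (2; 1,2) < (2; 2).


Minimal non-faces — 22 found among 11 rays, 28 max cones:

  P = {2,4}:  v_{2} + v_{4} = 0 ; sig = (2; —)
  P = {5,7}:  v_{5} + v_{7} = 0 ; sig = (2; —)
  P = {1,6}:  v_{1} + v_{6} = v_{2} ; sig = (2; 1)
  P = {1,8}:  v_{1} + v_{8} = v_{4} ; sig = (2; 1)
  P = {1,10}:  v_{1} + v_{10} = v_{5} ; sig = (2; 1)
  P = {0,4}:  v_{0} + v_{4} = v_{3} + v_{5} ; sig = (2; 1,1)
  P = {0,7}:  v_{0} + v_{7} = v_{2} + v_{3} ; sig = (2; 1,1)
  P = {0,8}:  v_{0} + v_{8} = v_{3} + v_{10} ; sig = (2; 1,1)
  P = {2,8}:  v_{2} + v_{8} = v_{3} + v_{9} ; sig = (2; 1,1)
  P = {2,10}:  v_{2} + v_{10} = v_{0} + v_{9} ; sig = (2; 1,1)
  P = {4,6}:  v_{4} + v_{6} = v_{3} + v_{9} ; sig = (2; 1,1)
  P = {4,10}:  v_{4} + v_{10} = v_{5} + v_{8} ; sig = (2; 1,1)
  P = {5,6}:  v_{5} + v_{6} = v_{0} + v_{9} ; sig = (2; 1,1)
  P = {7,10}:  v_{7} + v_{10} = v_{3} + v_{9} ; sig = (2; 1,1)
  P = {6,10}:  v_{6} + v_{10} = v_{0} + v_{3} + 2·v_{9} ; sig = (2; 1,1,2)
  P = {6,8}:  v_{6} + v_{8} = 2·v_{3} + 2·v_{9} ; sig = (2; 2,2)
  P = {1,3,9}:  v_{1} + v_{3} + v_{9} = 0 ; sig = (3; —)
  P = {2,3,5}:  v_{2} + v_{3} + v_{5} = v_{0} ; sig = (3; 1)
  P = {2,3,9}:  v_{2} + v_{3} + v_{9} = v_{6} ; sig = (3; 1)
  P = {3,4,9}:  v_{3} + v_{4} + v_{9} = v_{8} ; sig = (3; 1)
  P = {3,5,9}:  v_{3} + v_{5} + v_{9} = v_{10} ; sig = (3; 1)
  P = {0,1,9}:  v_{0} + v_{1} + v_{9} = v_{2} + v_{5} ; sig = (3; 1,1)

so the primitive-relation signature multiset is
[(2; —), (2; —), (2; 1), (2; 1), (2; 1), (2; 1,1), (2; 1,1), (2; 1,1), (2; 1,1), (2; 1,1), (2; 1,1), (2; 1,1), (2; 1,1), (2; 1,1), (2; 1,1,2), (2; 2,2), (3; —), (3; 1), (3; 1), (3; 1), (3; 1), (3; 1,1)]


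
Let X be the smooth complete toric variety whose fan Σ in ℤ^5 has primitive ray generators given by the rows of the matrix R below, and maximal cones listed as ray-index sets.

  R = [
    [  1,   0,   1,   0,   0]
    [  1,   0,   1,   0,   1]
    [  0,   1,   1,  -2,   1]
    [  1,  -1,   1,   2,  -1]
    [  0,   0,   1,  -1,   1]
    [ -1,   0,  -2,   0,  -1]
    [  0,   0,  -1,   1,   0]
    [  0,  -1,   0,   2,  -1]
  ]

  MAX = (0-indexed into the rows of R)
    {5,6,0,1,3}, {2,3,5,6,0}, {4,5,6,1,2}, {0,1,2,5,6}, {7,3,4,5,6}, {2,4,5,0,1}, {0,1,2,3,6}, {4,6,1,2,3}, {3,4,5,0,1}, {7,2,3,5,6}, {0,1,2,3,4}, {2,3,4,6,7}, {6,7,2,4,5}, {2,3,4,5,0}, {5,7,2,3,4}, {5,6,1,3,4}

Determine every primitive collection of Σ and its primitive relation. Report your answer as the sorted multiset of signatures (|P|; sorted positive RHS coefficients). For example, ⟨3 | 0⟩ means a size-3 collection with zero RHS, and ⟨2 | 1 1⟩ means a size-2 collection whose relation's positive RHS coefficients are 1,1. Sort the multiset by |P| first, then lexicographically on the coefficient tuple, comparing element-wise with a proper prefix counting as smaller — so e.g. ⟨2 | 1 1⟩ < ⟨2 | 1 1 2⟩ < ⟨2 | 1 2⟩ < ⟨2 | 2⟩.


5 collections generate NE(X_Σ); each relation:

  P={0,7}:  v_{0} + v_{7} = v_{3} — sig = ⟨2 | 1⟩
  P={1,7}:  v_{1} + v_{7} = v_{3} + v_{4} + v_{6} — sig = ⟨2 | 1 1 1⟩
  P={0,4,6}:  v_{0} + v_{4} + v_{6} = v_{1} — sig = ⟨3 | 1⟩
  P={1,2,3,5}:  v_{1} + v_{2} + v_{3} + v_{5} = v_{0} — sig = ⟨4 | 1⟩
  P={2,3,4,5,6}:  v_{2} + v_{3} + v_{4} + v_{5} + v_{6} = 0 — sig = ⟨5 | 0⟩

Hence PRS(X_Σ) =
    |P|=2: 2 collections, coeffs (1), (1,1,1)
    |P|=3: 1 collection, coeffs (1)
    |P|=4: 1 collection, coeffs (1)
    |P|=5: 1 collection, coeffs ()
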